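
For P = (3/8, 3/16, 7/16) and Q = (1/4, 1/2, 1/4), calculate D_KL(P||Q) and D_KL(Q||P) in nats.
D_KL(P||Q) = 0.2130, D_KL(Q||P) = 0.2491

KL divergence is not symmetric: D_KL(P||Q) ≠ D_KL(Q||P) in general.

D_KL(P||Q) = 0.2130 nats
D_KL(Q||P) = 0.2491 nats

No, they are not equal!

This asymmetry is why KL divergence is not a true distance metric.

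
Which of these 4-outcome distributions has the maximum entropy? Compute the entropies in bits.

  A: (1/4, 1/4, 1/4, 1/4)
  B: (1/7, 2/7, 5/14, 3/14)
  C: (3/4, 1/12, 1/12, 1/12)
A

For a discrete distribution over n outcomes, entropy is maximized by the uniform distribution.

Computing entropies:
H(A) = 2.0000 bits
H(B) = 1.9242 bits
H(C) = 1.2075 bits

The uniform distribution (where all probabilities equal 1/4) achieves the maximum entropy of log_2(4) = 2.0000 bits.

Distribution A has the highest entropy.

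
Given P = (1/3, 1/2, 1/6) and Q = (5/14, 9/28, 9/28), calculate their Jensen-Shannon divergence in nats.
0.0225 nats

Jensen-Shannon divergence is:
JSD(P||Q) = 0.5 × D_KL(P||M) + 0.5 × D_KL(Q||M)
where M = 0.5 × (P + Q) is the mixture distribution.

M = 0.5 × (1/3, 1/2, 1/6) + 0.5 × (5/14, 9/28, 9/28) = (0.345238, 0.410714, 0.244048)

D_KL(P||M) = 0.0231 nats
D_KL(Q||M) = 0.0218 nats

JSD(P||Q) = 0.5 × 0.0231 + 0.5 × 0.0218 = 0.0225 nats

Unlike KL divergence, JSD is symmetric and bounded: 0 ≤ JSD ≤ log(2).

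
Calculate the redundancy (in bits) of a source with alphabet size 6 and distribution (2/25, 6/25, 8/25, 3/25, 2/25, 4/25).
0.1917 bits

Redundancy measures how far a source is from maximum entropy:
R = H_max - H(X)

Maximum entropy for 6 symbols: H_max = log_2(6) = 2.5850 bits
Actual entropy: H(X) = 2.3933 bits
Redundancy: R = 2.5850 - 2.3933 = 0.1917 bits

This redundancy represents potential for compression: the source could be compressed by 0.1917 bits per symbol.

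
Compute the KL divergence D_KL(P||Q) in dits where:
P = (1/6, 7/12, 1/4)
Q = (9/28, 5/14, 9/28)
0.0495 dits

KL divergence: D_KL(P||Q) = Σ p(x) log(p(x)/q(x))

Computing term by term:
  x=0: 1/6 × log_10[(1/6)/(9/28)] = 1/6 × -0.2852 = -0.0475
  x=1: 7/12 × log_10[(7/12)/(5/14)] = 7/12 × 0.2131 = 0.1243
  x=2: 1/4 × log_10[(1/4)/(9/28)] = 1/4 × -0.1091 = -0.0273

D_KL(P||Q) = 0.0495 dits

Note: KL divergence is always non-negative and equals 0 iff P = Q.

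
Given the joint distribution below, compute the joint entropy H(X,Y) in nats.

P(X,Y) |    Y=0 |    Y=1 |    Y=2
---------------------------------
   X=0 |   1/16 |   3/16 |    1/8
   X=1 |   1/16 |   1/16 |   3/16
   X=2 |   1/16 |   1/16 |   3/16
2.0680 nats

Joint entropy is H(X,Y) = -Σ_{x,y} p(x,y) log p(x,y).

Summing over all non-zero entries:
H(X,Y) = -[1/16·log_e(1/16) + 3/16·log_e(3/16) + 1/8·log_e(1/8) + 1/16·log_e(1/16) + 1/16·log_e(1/16) + 3/16·log_e(3/16) + 1/16·log_e(1/16) + 1/16·log_e(1/16) + 3/16·log_e(3/16)]
H(X,Y) = 2.0680 nats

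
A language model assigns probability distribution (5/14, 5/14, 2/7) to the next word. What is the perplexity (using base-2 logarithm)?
2.9843

Perplexity is 2^H (or exp(H) for natural log).

First, H = -Σ p log p = 1.5774 bits
Perplexity = 2^1.5774 = 2.9843

Interpretation: The model's uncertainty is equivalent to choosing uniformly among 3.0 options.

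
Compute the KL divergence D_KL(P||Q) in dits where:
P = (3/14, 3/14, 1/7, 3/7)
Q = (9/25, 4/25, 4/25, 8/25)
0.0262 dits

KL divergence: D_KL(P||Q) = Σ p(x) log(p(x)/q(x))

Computing term by term:
  x=0: 3/14 × log_10[(3/14)/(9/25)] = 3/14 × -0.2253 = -0.0483
  x=1: 3/14 × log_10[(3/14)/(4/25)] = 3/14 × 0.1269 = 0.0272
  x=2: 1/7 × log_10[(1/7)/(4/25)] = 1/7 × -0.0492 = -0.0070
  x=3: 3/7 × log_10[(3/7)/(8/25)] = 3/7 × 0.1269 = 0.0544

D_KL(P||Q) = 0.0262 dits

Note: KL divergence is always non-negative and equals 0 iff P = Q.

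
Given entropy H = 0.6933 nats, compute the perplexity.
2.0003

Perplexity is e^H (or exp(H) for natural log).

H = 0.6933 nats
Perplexity = e^0.6933 = 2.0003

Interpretation: The model's uncertainty is equivalent to choosing uniformly among 2.0 options.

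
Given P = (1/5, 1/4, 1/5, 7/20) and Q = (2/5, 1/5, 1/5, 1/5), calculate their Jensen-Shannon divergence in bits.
0.0415 bits

Jensen-Shannon divergence is:
JSD(P||Q) = 0.5 × D_KL(P||M) + 0.5 × D_KL(Q||M)
where M = 0.5 × (P + Q) is the mixture distribution.

M = 0.5 × (1/5, 1/4, 1/5, 7/20) + 0.5 × (2/5, 1/5, 1/5, 1/5) = (3/10, 9/40, 1/5, 11/40)

D_KL(P||M) = 0.0428 bits
D_KL(Q||M) = 0.0401 bits

JSD(P||Q) = 0.5 × 0.0428 + 0.5 × 0.0401 = 0.0415 bits

Unlike KL divergence, JSD is symmetric and bounded: 0 ≤ JSD ≤ log(2).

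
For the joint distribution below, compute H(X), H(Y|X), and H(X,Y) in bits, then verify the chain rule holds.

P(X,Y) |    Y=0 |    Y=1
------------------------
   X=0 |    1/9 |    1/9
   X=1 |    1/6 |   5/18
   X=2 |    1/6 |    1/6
H(X,Y) = 2.5102, H(X) = 1.5305, H(Y|X) = 0.9797 (all in bits)

Chain rule: H(X,Y) = H(X) + H(Y|X)

Left side — joint entropy directly:
H(X,Y) = -Σ p(x,y) log p(x,y) = 2.5102 bits

Right side — compute H(Y|X) from the conditional distributions:
P(X) = (2/9, 4/9, 1/3), so H(X) = 1.5305 bits
H(Y|X) = Σ_x P(X=x) · H(Y|X=x):
  P(Y|X=0) = (1/2, 1/2), H(Y|X=0) = 1.0000, weight P(X=0) = 2/9
  P(Y|X=1) = (3/8, 5/8), H(Y|X=1) = 0.9544, weight P(X=1) = 4/9
  P(Y|X=2) = (1/2, 1/2), H(Y|X=2) = 1.0000, weight P(X=2) = 1/3
H(Y|X) = 0.9797 bits

H(X) + H(Y|X) = 1.5305 + 0.9797 = 2.5102 bits

Both sides equal 2.5102 bits. ✓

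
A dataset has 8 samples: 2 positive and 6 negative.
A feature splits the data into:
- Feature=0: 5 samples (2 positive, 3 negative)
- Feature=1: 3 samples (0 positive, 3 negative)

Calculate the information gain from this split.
0.2044 bits

Information Gain = H(Y) - H(Y|Feature)

Before split:
P(positive) = 2/8 = 0.2500
H(Y) = 0.8113 bits

After split:
Feature=0: H = 0.9710 bits (weight = 5/8)
Feature=1: H = 0.0000 bits (weight = 3/8)
H(Y|Feature) = (5/8)×0.9710 + (3/8)×0.0000 = 0.6068 bits

Information Gain = 0.8113 - 0.6068 = 0.2044 bits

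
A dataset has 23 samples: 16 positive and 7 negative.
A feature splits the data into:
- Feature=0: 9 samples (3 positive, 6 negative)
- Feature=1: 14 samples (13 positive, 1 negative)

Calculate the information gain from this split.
0.3012 bits

Information Gain = H(Y) - H(Y|Feature)

Before split:
P(positive) = 16/23 = 0.6957
H(Y) = 0.8865 bits

After split:
Feature=0: H = 0.9183 bits (weight = 9/23)
Feature=1: H = 0.3712 bits (weight = 14/23)
H(Y|Feature) = (9/23)×0.9183 + (14/23)×0.3712 = 0.5853 bits

Information Gain = 0.8865 - 0.5853 = 0.3012 bits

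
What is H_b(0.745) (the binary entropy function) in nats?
0.5678 nats

The binary entropy function is:
H(p) = -p log(p) - (1-p) log(1-p)

H(0.745) = -0.745 × log_e(0.745) - 0.255 × log_e(0.255)
H(0.745) = 0.5678 nats

Note: Binary entropy is maximized at p=0.5 (H=1 bit) and minimized at p=0 or p=1 (H=0).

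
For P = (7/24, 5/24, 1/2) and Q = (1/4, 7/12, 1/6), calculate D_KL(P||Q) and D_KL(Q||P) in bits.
D_KL(P||Q) = 0.5479, D_KL(Q||P) = 0.5467

KL divergence is not symmetric: D_KL(P||Q) ≠ D_KL(Q||P) in general.

D_KL(P||Q) = 0.5479 bits
D_KL(Q||P) = 0.5467 bits

No, they are not equal!

This asymmetry is why KL divergence is not a true distance metric.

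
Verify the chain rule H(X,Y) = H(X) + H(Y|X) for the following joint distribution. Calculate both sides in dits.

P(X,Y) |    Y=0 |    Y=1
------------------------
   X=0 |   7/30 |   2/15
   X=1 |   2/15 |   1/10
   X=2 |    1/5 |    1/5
H(X,Y) = 0.7604, H(X) = 0.4664, H(Y|X) = 0.2940 (all in dits)

Chain rule: H(X,Y) = H(X) + H(Y|X)

Left side — joint entropy directly:
H(X,Y) = -Σ p(x,y) log p(x,y) = 0.7604 dits

Right side — compute H(Y|X) from the conditional distributions:
P(X) = (11/30, 7/30, 2/5), so H(X) = 0.4664 dits
H(Y|X) = Σ_x P(X=x) · H(Y|X=x):
  P(Y|X=0) = (7/11, 4/11), H(Y|X=0) = 0.2847, weight P(X=0) = 11/30
  P(Y|X=1) = (4/7, 3/7), H(Y|X=1) = 0.2966, weight P(X=1) = 7/30
  P(Y|X=2) = (1/2, 1/2), H(Y|X=2) = 0.3010, weight P(X=2) = 2/5
H(Y|X) = 0.2940 dits

H(X) + H(Y|X) = 0.4664 + 0.2940 = 0.7604 dits

Both sides equal 0.7604 dits. ✓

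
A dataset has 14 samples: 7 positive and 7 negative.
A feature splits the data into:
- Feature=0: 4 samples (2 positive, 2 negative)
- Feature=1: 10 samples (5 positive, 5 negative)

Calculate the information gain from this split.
0.0000 bits

Information Gain = H(Y) - H(Y|Feature)

Before split:
P(positive) = 7/14 = 0.5000
H(Y) = 1.0000 bits

After split:
Feature=0: H = 1.0000 bits (weight = 4/14)
Feature=1: H = 1.0000 bits (weight = 10/14)
H(Y|Feature) = (4/14)×1.0000 + (10/14)×1.0000 = 1.0000 bits

Information Gain = 1.0000 - 1.0000 = 0.0000 bits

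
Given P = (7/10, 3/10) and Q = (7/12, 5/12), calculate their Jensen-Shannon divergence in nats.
0.0074 nats

Jensen-Shannon divergence is:
JSD(P||Q) = 0.5 × D_KL(P||M) + 0.5 × D_KL(Q||M)
where M = 0.5 × (P + Q) is the mixture distribution.

M = 0.5 × (7/10, 3/10) + 0.5 × (7/12, 5/12) = (0.641667, 0.358333)

D_KL(P||M) = 0.0076 nats
D_KL(Q||M) = 0.0072 nats

JSD(P||Q) = 0.5 × 0.0076 + 0.5 × 0.0072 = 0.0074 nats

Unlike KL divergence, JSD is symmetric and bounded: 0 ≤ JSD ≤ log(2).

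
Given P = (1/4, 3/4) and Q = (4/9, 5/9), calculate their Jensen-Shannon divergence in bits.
0.0304 bits

Jensen-Shannon divergence is:
JSD(P||Q) = 0.5 × D_KL(P||M) + 0.5 × D_KL(Q||M)
where M = 0.5 × (P + Q) is the mixture distribution.

M = 0.5 × (1/4, 3/4) + 0.5 × (4/9, 5/9) = (0.347222, 0.652778)

D_KL(P||M) = 0.0317 bits
D_KL(Q||M) = 0.0290 bits

JSD(P||Q) = 0.5 × 0.0317 + 0.5 × 0.0290 = 0.0304 bits

Unlike KL divergence, JSD is symmetric and bounded: 0 ≤ JSD ≤ log(2).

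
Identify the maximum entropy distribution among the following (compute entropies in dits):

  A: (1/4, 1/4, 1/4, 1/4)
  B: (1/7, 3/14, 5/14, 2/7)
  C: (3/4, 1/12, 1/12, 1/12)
A

For a discrete distribution over n outcomes, entropy is maximized by the uniform distribution.

Computing entropies:
H(A) = 0.6021 dits
H(B) = 0.5792 dits
H(C) = 0.3635 dits

The uniform distribution (where all probabilities equal 1/4) achieves the maximum entropy of log_10(4) = 0.6021 dits.

Distribution A has the highest entropy.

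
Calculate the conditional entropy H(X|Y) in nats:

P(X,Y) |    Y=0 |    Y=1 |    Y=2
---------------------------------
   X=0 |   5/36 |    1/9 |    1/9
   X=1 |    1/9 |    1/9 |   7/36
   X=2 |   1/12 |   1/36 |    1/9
1.0423 nats

Using the chain rule: H(X|Y) = H(X,Y) - H(Y)

First, compute H(X,Y) = 2.1199 nats

Marginal P(Y) = (1/3, 1/4, 5/12)
H(Y) = 1.0776 nats

H(X|Y) = H(X,Y) - H(Y) = 2.1199 - 1.0776 = 1.0423 nats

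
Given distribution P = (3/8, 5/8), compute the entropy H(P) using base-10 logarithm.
0.2873 dits

Shannon entropy is H(X) = -Σ p(x) log p(x).

For P = (3/8, 5/8):
H = -3/8 × log_10(3/8) -5/8 × log_10(5/8)
H = 0.2873 dits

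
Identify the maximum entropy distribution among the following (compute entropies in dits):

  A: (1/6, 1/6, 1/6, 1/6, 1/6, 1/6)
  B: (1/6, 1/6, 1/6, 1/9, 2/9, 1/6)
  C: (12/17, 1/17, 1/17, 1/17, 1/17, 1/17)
A

For a discrete distribution over n outcomes, entropy is maximized by the uniform distribution.

Computing entropies:
H(A) = 0.7782 dits
H(B) = 0.7700 dits
H(C) = 0.4687 dits

The uniform distribution (where all probabilities equal 1/6) achieves the maximum entropy of log_10(6) = 0.7782 dits.

Distribution A has the highest entropy.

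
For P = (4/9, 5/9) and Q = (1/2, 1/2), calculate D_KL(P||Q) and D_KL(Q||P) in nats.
D_KL(P||Q) = 0.0062, D_KL(Q||P) = 0.0062

KL divergence is not symmetric: D_KL(P||Q) ≠ D_KL(Q||P) in general.

D_KL(P||Q) = 0.0062 nats
D_KL(Q||P) = 0.0062 nats

In this case they happen to be equal (to 4 decimal places).

This asymmetry is why KL divergence is not a true distance metric.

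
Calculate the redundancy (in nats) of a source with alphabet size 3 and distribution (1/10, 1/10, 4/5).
0.4596 nats

Redundancy measures how far a source is from maximum entropy:
R = H_max - H(X)

Maximum entropy for 3 symbols: H_max = log_e(3) = 1.0986 nats
Actual entropy: H(X) = 0.6390 nats
Redundancy: R = 1.0986 - 0.6390 = 0.4596 nats

This redundancy represents potential for compression: the source could be compressed by 0.4596 nats per symbol.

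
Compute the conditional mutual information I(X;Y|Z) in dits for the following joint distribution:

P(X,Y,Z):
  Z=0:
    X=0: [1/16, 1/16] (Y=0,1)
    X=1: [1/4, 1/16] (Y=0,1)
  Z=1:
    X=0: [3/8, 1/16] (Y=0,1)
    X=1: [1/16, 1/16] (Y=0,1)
0.0220 dits

Conditional mutual information: I(X;Y|Z) = H(X|Z) + H(Y|Z) - H(X,Y|Z)

H(Z) = 0.2976
H(X,Z) = 0.5407 → H(X|Z) = 0.2431
H(Y,Z) = 0.5407 → H(Y|Z) = 0.2431
H(X,Y,Z) = 0.7618 → H(X,Y|Z) = 0.4642

I(X;Y|Z) = 0.2431 + 0.2431 - 0.4642 = 0.0220 dits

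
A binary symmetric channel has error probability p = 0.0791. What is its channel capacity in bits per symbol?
0.6010 bits

For a binary symmetric channel (BSC) with error probability p:
Capacity C = 1 - H(p) bits per symbol

where H(p) = -p log₂(p) - (1-p) log₂(1-p) is the binary entropy function.

H(0.0791) = 0.3990 bits
C = 1 - 0.3990 = 0.6010 bits per symbol

This means we can reliably transmit up to 0.6010 bits of information per channel use.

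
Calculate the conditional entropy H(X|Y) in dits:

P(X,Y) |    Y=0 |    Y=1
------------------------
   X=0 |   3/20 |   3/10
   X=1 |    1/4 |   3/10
0.2955 dits

Using the chain rule: H(X|Y) = H(X,Y) - H(Y)

First, compute H(X,Y) = 0.5878 dits

Marginal P(Y) = (2/5, 3/5)
H(Y) = 0.2923 dits

H(X|Y) = H(X,Y) - H(Y) = 0.5878 - 0.2923 = 0.2955 dits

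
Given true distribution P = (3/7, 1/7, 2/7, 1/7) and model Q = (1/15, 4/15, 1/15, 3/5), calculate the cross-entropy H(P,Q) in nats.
2.1961 nats

Cross-entropy: H(P,Q) = -Σ p(x) log q(x)

Alternatively: H(P,Q) = H(P) + D_KL(P||Q)
H(P) = 1.2770 nats
D_KL(P||Q) = 0.9191 nats

H(P,Q) = 1.2770 + 0.9191 = 2.1961 nats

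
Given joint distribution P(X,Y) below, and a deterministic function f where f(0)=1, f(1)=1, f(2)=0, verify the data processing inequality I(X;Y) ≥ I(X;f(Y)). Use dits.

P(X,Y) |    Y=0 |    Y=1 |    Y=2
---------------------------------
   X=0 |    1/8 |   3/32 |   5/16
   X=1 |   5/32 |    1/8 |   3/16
I(X;Y) = 0.0077, I(X;f(Y)) = 0.0077, inequality holds: 0.0077 ≥ 0.0077

Data Processing Inequality: For any Markov chain X → Y → Z, we have I(X;Y) ≥ I(X;Z).

Here Z = f(Y) is a deterministic function of Y, forming X → Y → Z.

Original I(X;Y) = 0.0077 dits

After applying f:
P(X,Z) where Z=f(Y):
- P(X,Z=0) = P(X,Y=2)
- P(X,Z=1) = P(X,Y=0) + P(X,Y=1)

I(X;Z) = I(X;f(Y)) = 0.0077 dits

Verification: 0.0077 ≥ 0.0077 ✓

Information cannot be created by processing; the function f can only lose information about X.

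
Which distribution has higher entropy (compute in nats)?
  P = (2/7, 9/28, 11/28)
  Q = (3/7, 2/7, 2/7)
P

Computing entropies in nats:
H(P) = 1.0898
H(Q) = 1.0790

Distribution P has higher entropy.

Intuition: The distribution closer to uniform (more spread out) has higher entropy.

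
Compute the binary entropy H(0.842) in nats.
0.4363 nats

The binary entropy function is:
H(p) = -p log(p) - (1-p) log(1-p)

H(0.842) = -0.842 × log_e(0.842) - 0.158 × log_e(0.158)
H(0.842) = 0.4363 nats

Note: Binary entropy is maximized at p=0.5 (H=1 bit) and minimized at p=0 or p=1 (H=0).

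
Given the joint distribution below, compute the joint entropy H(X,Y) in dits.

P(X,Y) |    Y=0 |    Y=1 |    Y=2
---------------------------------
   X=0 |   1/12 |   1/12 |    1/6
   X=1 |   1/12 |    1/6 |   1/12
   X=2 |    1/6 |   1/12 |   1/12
0.9287 dits

Joint entropy is H(X,Y) = -Σ_{x,y} p(x,y) log p(x,y).

Summing over all non-zero entries:
H(X,Y) = -[1/12·log_10(1/12) + 1/12·log_10(1/12) + 1/6·log_10(1/6) + 1/12·log_10(1/12) + 1/6·log_10(1/6) + 1/12·log_10(1/12) + 1/6·log_10(1/6) + 1/12·log_10(1/12) + 1/12·log_10(1/12)]
H(X,Y) = 0.9287 dits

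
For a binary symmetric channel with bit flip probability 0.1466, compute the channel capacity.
0.3987 bits

For a binary symmetric channel (BSC) with error probability p:
Capacity C = 1 - H(p) bits per symbol

where H(p) = -p log₂(p) - (1-p) log₂(1-p) is the binary entropy function.

H(0.1466) = 0.6013 bits
C = 1 - 0.6013 = 0.3987 bits per symbol

This means we can reliably transmit up to 0.3987 bits of information per channel use.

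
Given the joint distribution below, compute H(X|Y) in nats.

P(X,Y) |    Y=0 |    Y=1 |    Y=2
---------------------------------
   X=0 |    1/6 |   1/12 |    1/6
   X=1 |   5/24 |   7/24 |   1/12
0.6154 nats

Using the chain rule: H(X|Y) = H(X,Y) - H(Y)

First, compute H(X,Y) = 1.6976 nats

Marginal P(Y) = (3/8, 3/8, 1/4)
H(Y) = 1.0822 nats

H(X|Y) = H(X,Y) - H(Y) = 1.6976 - 1.0822 = 0.6154 nats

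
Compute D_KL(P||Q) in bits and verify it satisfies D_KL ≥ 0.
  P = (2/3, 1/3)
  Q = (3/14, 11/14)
0.6793 bits

KL divergence satisfies the Gibbs inequality: D_KL(P||Q) ≥ 0 for all distributions P, Q.

D_KL(P||Q) = Σ p(x) log(p(x)/q(x))
Term by term:
  x=0: 2/3 × log_2[(2/3)/(3/14)] = 1.0916
  x=1: 1/3 × log_2[(1/3)/(11/14)] = -0.4123
D_KL(P||Q) = 0.6793 bits

D_KL(P||Q) = 0.6793 ≥ 0 ✓

This non-negativity is a fundamental property: relative entropy cannot be negative because it measures how different Q is from P.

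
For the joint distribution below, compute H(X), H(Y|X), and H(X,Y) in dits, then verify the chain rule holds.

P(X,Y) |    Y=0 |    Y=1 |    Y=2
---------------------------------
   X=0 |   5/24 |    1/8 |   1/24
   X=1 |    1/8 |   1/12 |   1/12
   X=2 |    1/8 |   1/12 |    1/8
H(X,Y) = 0.9208, H(X) = 0.4749, H(Y|X) = 0.4459 (all in dits)

Chain rule: H(X,Y) = H(X) + H(Y|X)

Left side — joint entropy directly:
H(X,Y) = -Σ p(x,y) log p(x,y) = 0.9208 dits

Right side — compute H(Y|X) from the conditional distributions:
P(X) = (3/8, 7/24, 1/3), so H(X) = 0.4749 dits
H(Y|X) = Σ_x P(X=x) · H(Y|X=x):
  P(Y|X=0) = (5/9, 1/3, 1/9), H(Y|X=0) = 0.4069, weight P(X=0) = 3/8
  P(Y|X=1) = (3/7, 2/7, 2/7), H(Y|X=1) = 0.4686, weight P(X=1) = 7/24
  P(Y|X=2) = (3/8, 1/4, 3/8), H(Y|X=2) = 0.4700, weight P(X=2) = 1/3
H(Y|X) = 0.4459 dits

H(X) + H(Y|X) = 0.4749 + 0.4459 = 0.9208 dits

Both sides equal 0.9208 dits. ✓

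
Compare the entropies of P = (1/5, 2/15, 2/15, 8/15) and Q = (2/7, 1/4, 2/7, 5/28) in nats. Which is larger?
Q

Computing entropies in nats:
H(P) = 1.1945
H(Q) = 1.3701

Distribution Q has higher entropy.

Intuition: The distribution closer to uniform (more spread out) has higher entropy.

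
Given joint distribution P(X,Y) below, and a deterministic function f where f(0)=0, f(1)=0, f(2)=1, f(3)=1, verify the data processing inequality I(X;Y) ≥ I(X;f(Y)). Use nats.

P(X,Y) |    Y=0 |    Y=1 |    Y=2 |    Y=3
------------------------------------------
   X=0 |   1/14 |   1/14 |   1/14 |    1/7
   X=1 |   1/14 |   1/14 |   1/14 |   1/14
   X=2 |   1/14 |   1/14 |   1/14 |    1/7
I(X;Y) = 0.0104, I(X;f(Y)) = 0.0041, inequality holds: 0.0104 ≥ 0.0041

Data Processing Inequality: For any Markov chain X → Y → Z, we have I(X;Y) ≥ I(X;Z).

Here Z = f(Y) is a deterministic function of Y, forming X → Y → Z.

Original I(X;Y) = 0.0104 nats

After applying f:
P(X,Z) where Z=f(Y):
- P(X,Z=0) = P(X,Y=0) + P(X,Y=1)
- P(X,Z=1) = P(X,Y=2) + P(X,Y=3)

I(X;Z) = I(X;f(Y)) = 0.0041 nats

Verification: 0.0104 ≥ 0.0041 ✓

Information cannot be created by processing; the function f can only lose information about X.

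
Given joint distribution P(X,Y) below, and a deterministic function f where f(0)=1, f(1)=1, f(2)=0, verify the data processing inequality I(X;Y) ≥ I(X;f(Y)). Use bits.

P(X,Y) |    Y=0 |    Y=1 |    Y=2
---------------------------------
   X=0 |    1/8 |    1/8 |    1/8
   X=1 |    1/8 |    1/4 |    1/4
I(X;Y) = 0.0157, I(X;f(Y)) = 0.0032, inequality holds: 0.0157 ≥ 0.0032

Data Processing Inequality: For any Markov chain X → Y → Z, we have I(X;Y) ≥ I(X;Z).

Here Z = f(Y) is a deterministic function of Y, forming X → Y → Z.

Original I(X;Y) = 0.0157 bits

After applying f:
P(X,Z) where Z=f(Y):
- P(X,Z=0) = P(X,Y=2)
- P(X,Z=1) = P(X,Y=0) + P(X,Y=1)

I(X;Z) = I(X;f(Y)) = 0.0032 bits

Verification: 0.0157 ≥ 0.0032 ✓

Information cannot be created by processing; the function f can only lose information about X.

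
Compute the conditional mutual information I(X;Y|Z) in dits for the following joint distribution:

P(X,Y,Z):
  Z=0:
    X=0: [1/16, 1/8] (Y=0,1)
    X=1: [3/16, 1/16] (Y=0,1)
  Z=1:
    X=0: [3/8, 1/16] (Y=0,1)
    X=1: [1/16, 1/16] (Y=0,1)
0.0307 dits

Conditional mutual information: I(X;Y|Z) = H(X|Z) + H(Y|Z) - H(X,Y|Z)

H(Z) = 0.2976
H(X,Z) = 0.5568 → H(X|Z) = 0.2592
H(Y,Z) = 0.5568 → H(Y|Z) = 0.2592
H(X,Y,Z) = 0.7852 → H(X,Y|Z) = 0.4876

I(X;Y|Z) = 0.2592 + 0.2592 - 0.4876 = 0.0307 dits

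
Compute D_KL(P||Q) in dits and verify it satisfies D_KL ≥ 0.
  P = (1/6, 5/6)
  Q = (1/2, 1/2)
0.1054 dits

KL divergence satisfies the Gibbs inequality: D_KL(P||Q) ≥ 0 for all distributions P, Q.

D_KL(P||Q) = Σ p(x) log(p(x)/q(x))
Term by term:
  x=0: 1/6 × log_10[(1/6)/(1/2)] = -0.0795
  x=1: 5/6 × log_10[(5/6)/(1/2)] = 0.1849
D_KL(P||Q) = 0.1054 dits

D_KL(P||Q) = 0.1054 ≥ 0 ✓

This non-negativity is a fundamental property: relative entropy cannot be negative because it measures how different Q is from P.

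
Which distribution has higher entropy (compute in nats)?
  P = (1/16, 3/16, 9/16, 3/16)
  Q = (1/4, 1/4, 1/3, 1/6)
Q

Computing entropies in nats:
H(P) = 1.1247
H(Q) = 1.3580

Distribution Q has higher entropy.

Intuition: The distribution closer to uniform (more spread out) has higher entropy.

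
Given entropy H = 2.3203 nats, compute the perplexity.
10.1787

Perplexity is e^H (or exp(H) for natural log).

H = 2.3203 nats
Perplexity = e^2.3203 = 10.1787

Interpretation: The model's uncertainty is equivalent to choosing uniformly among 10.2 options.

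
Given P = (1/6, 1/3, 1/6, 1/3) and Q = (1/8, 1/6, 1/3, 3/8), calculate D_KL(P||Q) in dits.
0.0539 dits

KL divergence: D_KL(P||Q) = Σ p(x) log(p(x)/q(x))

Computing term by term:
  x=0: 1/6 × log_10[(1/6)/(1/8)] = 1/6 × 0.1249 = 0.0208
  x=1: 1/3 × log_10[(1/3)/(1/6)] = 1/3 × 0.3010 = 0.1003
  x=2: 1/6 × log_10[(1/6)/(1/3)] = 1/6 × -0.3010 = -0.0502
  x=3: 1/3 × log_10[(1/3)/(3/8)] = 1/3 × -0.0512 = -0.0171

D_KL(P||Q) = 0.0539 dits

Note: KL divergence is always non-negative and equals 0 iff P = Q.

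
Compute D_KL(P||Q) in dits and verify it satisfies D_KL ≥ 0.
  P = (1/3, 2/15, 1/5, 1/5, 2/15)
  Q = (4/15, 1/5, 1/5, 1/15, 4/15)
0.0641 dits

KL divergence satisfies the Gibbs inequality: D_KL(P||Q) ≥ 0 for all distributions P, Q.

D_KL(P||Q) = Σ p(x) log(p(x)/q(x))
Term by term:
  x=0: 1/3 × log_10[(1/3)/(4/15)] = 0.0323
  x=1: 2/15 × log_10[(2/15)/(1/5)] = -0.0235
  x=2: 1/5 × log_10[(1/5)/(1/5)] = 0.0000
  x=3: 1/5 × log_10[(1/5)/(1/15)] = 0.0954
  x=4: 2/15 × log_10[(2/15)/(4/15)] = -0.0401
D_KL(P||Q) = 0.0641 dits

D_KL(P||Q) = 0.0641 ≥ 0 ✓

This non-negativity is a fundamental property: relative entropy cannot be negative because it measures how different Q is from P.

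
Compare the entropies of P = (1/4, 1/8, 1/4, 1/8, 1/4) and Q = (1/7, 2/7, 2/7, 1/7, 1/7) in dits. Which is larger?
P

Computing entropies in dits:
H(P) = 0.6773
H(Q) = 0.6731

Distribution P has higher entropy.

Intuition: The distribution closer to uniform (more spread out) has higher entropy.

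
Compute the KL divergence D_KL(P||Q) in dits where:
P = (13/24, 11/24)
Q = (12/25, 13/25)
0.0033 dits

KL divergence: D_KL(P||Q) = Σ p(x) log(p(x)/q(x))

Computing term by term:
  x=0: 13/24 × log_10[(13/24)/(12/25)] = 13/24 × 0.0525 = 0.0284
  x=1: 11/24 × log_10[(11/24)/(13/25)] = 11/24 × -0.0548 = -0.0251

D_KL(P||Q) = 0.0033 dits

Note: KL divergence is always non-negative and equals 0 iff P = Q.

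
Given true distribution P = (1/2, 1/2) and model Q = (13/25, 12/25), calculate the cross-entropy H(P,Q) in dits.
0.3014 dits

Cross-entropy: H(P,Q) = -Σ p(x) log q(x)

Alternatively: H(P,Q) = H(P) + D_KL(P||Q)
H(P) = 0.3010 dits
D_KL(P||Q) = 0.0003 dits

H(P,Q) = 0.3010 + 0.0003 = 0.3014 dits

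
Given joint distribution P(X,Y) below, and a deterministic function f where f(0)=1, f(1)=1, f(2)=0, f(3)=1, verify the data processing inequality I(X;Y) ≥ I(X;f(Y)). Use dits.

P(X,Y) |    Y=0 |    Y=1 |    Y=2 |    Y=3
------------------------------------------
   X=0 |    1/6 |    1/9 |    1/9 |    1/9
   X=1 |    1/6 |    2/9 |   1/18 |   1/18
I(X;Y) = 0.0164, I(X;f(Y)) = 0.0049, inequality holds: 0.0164 ≥ 0.0049

Data Processing Inequality: For any Markov chain X → Y → Z, we have I(X;Y) ≥ I(X;Z).

Here Z = f(Y) is a deterministic function of Y, forming X → Y → Z.

Original I(X;Y) = 0.0164 dits

After applying f:
P(X,Z) where Z=f(Y):
- P(X,Z=0) = P(X,Y=2)
- P(X,Z=1) = P(X,Y=0) + P(X,Y=1) + P(X,Y=3)

I(X;Z) = I(X;f(Y)) = 0.0049 dits

Verification: 0.0164 ≥ 0.0049 ✓

Information cannot be created by processing; the function f can only lose information about X.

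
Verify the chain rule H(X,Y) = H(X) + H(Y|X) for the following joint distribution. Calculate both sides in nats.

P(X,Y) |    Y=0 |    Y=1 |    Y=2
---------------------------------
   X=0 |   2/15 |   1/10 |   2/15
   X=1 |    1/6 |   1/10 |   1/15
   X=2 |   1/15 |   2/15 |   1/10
H(X,Y) = 2.1564, H(X) = 1.0953, H(Y|X) = 1.0612 (all in nats)

Chain rule: H(X,Y) = H(X) + H(Y|X)

Left side — joint entropy directly:
H(X,Y) = -Σ p(x,y) log p(x,y) = 2.1564 nats

Right side — compute H(Y|X) from the conditional distributions:
P(X) = (11/30, 1/3, 3/10), so H(X) = 1.0953 nats
H(Y|X) = Σ_x P(X=x) · H(Y|X=x):
  P(Y|X=0) = (4/11, 3/11, 4/11), H(Y|X=0) = 1.0901, weight P(X=0) = 11/30
  P(Y|X=1) = (1/2, 3/10, 1/5), H(Y|X=1) = 1.0297, weight P(X=1) = 1/3
  P(Y|X=2) = (2/9, 4/9, 1/3), H(Y|X=2) = 1.0609, weight P(X=2) = 3/10
H(Y|X) = 1.0612 nats

H(X) + H(Y|X) = 1.0953 + 1.0612 = 2.1564 nats

Both sides equal 2.1564 nats. ✓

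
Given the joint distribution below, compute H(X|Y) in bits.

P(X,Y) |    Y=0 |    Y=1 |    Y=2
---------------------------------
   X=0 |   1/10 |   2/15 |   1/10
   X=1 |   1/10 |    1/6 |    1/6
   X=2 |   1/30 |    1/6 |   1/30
1.4797 bits

Using the chain rule: H(X|Y) = H(X,Y) - H(Y)

First, compute H(X,Y) = 3.0038 bits

Marginal P(Y) = (7/30, 7/15, 3/10)
H(Y) = 1.5241 bits

H(X|Y) = H(X,Y) - H(Y) = 3.0038 - 1.5241 = 1.4797 bits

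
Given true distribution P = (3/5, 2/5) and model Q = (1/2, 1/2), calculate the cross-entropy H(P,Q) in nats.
0.6931 nats

Cross-entropy: H(P,Q) = -Σ p(x) log q(x)

Alternatively: H(P,Q) = H(P) + D_KL(P||Q)
H(P) = 0.6730 nats
D_KL(P||Q) = 0.0201 nats

H(P,Q) = 0.6730 + 0.0201 = 0.6931 nats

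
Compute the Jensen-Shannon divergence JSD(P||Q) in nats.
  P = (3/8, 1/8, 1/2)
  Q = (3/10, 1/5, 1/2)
0.0065 nats

Jensen-Shannon divergence is:
JSD(P||Q) = 0.5 × D_KL(P||M) + 0.5 × D_KL(Q||M)
where M = 0.5 × (P + Q) is the mixture distribution.

M = 0.5 × (3/8, 1/8, 1/2) + 0.5 × (3/10, 1/5, 1/2) = (0.3375, 0.1625, 1/2)

D_KL(P||M) = 0.0067 nats
D_KL(Q||M) = 0.0062 nats

JSD(P||Q) = 0.5 × 0.0067 + 0.5 × 0.0062 = 0.0065 nats

Unlike KL divergence, JSD is symmetric and bounded: 0 ≤ JSD ≤ log(2).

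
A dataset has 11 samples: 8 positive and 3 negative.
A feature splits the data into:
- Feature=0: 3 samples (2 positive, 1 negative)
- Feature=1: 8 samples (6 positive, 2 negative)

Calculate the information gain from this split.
0.0049 bits

Information Gain = H(Y) - H(Y|Feature)

Before split:
P(positive) = 8/11 = 0.7273
H(Y) = 0.8454 bits

After split:
Feature=0: H = 0.9183 bits (weight = 3/11)
Feature=1: H = 0.8113 bits (weight = 8/11)
H(Y|Feature) = (3/11)×0.9183 + (8/11)×0.8113 = 0.8405 bits

Information Gain = 0.8454 - 0.8405 = 0.0049 bits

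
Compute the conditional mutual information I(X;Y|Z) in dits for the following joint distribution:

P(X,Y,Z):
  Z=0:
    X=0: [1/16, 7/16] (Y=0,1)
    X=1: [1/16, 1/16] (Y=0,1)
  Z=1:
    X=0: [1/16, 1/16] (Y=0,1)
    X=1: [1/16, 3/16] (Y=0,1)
0.0214 dits

Conditional mutual information: I(X;Y|Z) = H(X|Z) + H(Y|Z) - H(X,Y|Z)

H(Z) = 0.2873
H(X,Z) = 0.5268 → H(X|Z) = 0.2395
H(Y,Z) = 0.5268 → H(Y|Z) = 0.2395
H(X,Y,Z) = 0.7449 → H(X,Y|Z) = 0.4576

I(X;Y|Z) = 0.2395 + 0.2395 - 0.4576 = 0.0214 dits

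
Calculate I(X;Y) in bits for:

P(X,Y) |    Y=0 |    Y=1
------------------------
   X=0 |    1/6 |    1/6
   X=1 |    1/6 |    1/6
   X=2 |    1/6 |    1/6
0.0000 bits

Mutual information: I(X;Y) = H(X) + H(Y) - H(X,Y)

Marginals:
P(X) = (1/3, 1/3, 1/3), H(X) = 1.5850 bits
P(Y) = (1/2, 1/2), H(Y) = 1.0000 bits

Joint entropy: H(X,Y) = 2.5850 bits

I(X;Y) = 1.5850 + 1.0000 - 2.5850 = 0.0000 bits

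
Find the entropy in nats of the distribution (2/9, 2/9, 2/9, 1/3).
1.3689 nats

Shannon entropy is H(X) = -Σ p(x) log p(x).

For P = (2/9, 2/9, 2/9, 1/3):
H = -2/9 × log_e(2/9) -2/9 × log_e(2/9) -2/9 × log_e(2/9) -1/3 × log_e(1/3)
H = 1.3689 nats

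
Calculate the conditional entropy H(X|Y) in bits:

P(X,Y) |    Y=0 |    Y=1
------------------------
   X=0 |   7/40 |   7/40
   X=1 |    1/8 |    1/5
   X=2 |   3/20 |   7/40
1.5773 bits

Using the chain rule: H(X|Y) = H(X,Y) - H(Y)

First, compute H(X,Y) = 2.5701 bits

Marginal P(Y) = (9/20, 11/20)
H(Y) = 0.9928 bits

H(X|Y) = H(X,Y) - H(Y) = 2.5701 - 0.9928 = 1.5773 bits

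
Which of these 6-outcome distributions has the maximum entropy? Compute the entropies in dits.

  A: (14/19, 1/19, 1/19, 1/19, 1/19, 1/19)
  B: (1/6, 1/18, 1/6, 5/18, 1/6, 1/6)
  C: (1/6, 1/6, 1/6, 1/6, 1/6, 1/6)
C

For a discrete distribution over n outcomes, entropy is maximized by the uniform distribution.

Computing entropies:
H(A) = 0.4342 dits
H(B) = 0.7430 dits
H(C) = 0.7782 dits

The uniform distribution (where all probabilities equal 1/6) achieves the maximum entropy of log_10(6) = 0.7782 dits.

Distribution C has the highest entropy.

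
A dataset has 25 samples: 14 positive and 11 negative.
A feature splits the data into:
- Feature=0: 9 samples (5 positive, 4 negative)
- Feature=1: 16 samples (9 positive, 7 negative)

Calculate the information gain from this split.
0.0000 bits

Information Gain = H(Y) - H(Y|Feature)

Before split:
P(positive) = 14/25 = 0.5600
H(Y) = 0.9896 bits

After split:
Feature=0: H = 0.9911 bits (weight = 9/25)
Feature=1: H = 0.9887 bits (weight = 16/25)
H(Y|Feature) = (9/25)×0.9911 + (16/25)×0.9887 = 0.9896 bits

Information Gain = 0.9896 - 0.9896 = 0.0000 bits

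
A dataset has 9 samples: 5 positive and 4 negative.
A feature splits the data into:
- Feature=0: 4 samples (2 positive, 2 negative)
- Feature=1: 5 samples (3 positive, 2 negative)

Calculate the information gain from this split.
0.0072 bits

Information Gain = H(Y) - H(Y|Feature)

Before split:
P(positive) = 5/9 = 0.5556
H(Y) = 0.9911 bits

After split:
Feature=0: H = 1.0000 bits (weight = 4/9)
Feature=1: H = 0.9710 bits (weight = 5/9)
H(Y|Feature) = (4/9)×1.0000 + (5/9)×0.9710 = 0.9839 bits

Information Gain = 0.9911 - 0.9839 = 0.0072 bits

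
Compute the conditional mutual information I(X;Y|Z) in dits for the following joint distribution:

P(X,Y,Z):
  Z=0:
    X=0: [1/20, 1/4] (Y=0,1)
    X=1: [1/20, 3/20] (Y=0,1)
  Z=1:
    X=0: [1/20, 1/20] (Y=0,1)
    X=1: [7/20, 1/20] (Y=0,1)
0.0142 dits

Conditional mutual information: I(X;Y|Z) = H(X|Z) + H(Y|Z) - H(X,Y|Z)

H(Z) = 0.3010
H(X,Z) = 0.5558 → H(X|Z) = 0.2548
H(Y,Z) = 0.5184 → H(Y|Z) = 0.2173
H(X,Y,Z) = 0.7589 → H(X,Y|Z) = 0.4579

I(X;Y|Z) = 0.2548 + 0.2173 - 0.4579 = 0.0142 dits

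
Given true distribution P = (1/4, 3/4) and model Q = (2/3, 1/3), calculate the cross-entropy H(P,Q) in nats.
0.9253 nats

Cross-entropy: H(P,Q) = -Σ p(x) log q(x)

Alternatively: H(P,Q) = H(P) + D_KL(P||Q)
H(P) = 0.5623 nats
D_KL(P||Q) = 0.3630 nats

H(P,Q) = 0.5623 + 0.3630 = 0.9253 nats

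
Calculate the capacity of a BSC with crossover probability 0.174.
0.3332 bits

For a binary symmetric channel (BSC) with error probability p:
Capacity C = 1 - H(p) bits per symbol

where H(p) = -p log₂(p) - (1-p) log₂(1-p) is the binary entropy function.

H(0.174) = 0.6668 bits
C = 1 - 0.6668 = 0.3332 bits per symbol

This means we can reliably transmit up to 0.3332 bits of information per channel use.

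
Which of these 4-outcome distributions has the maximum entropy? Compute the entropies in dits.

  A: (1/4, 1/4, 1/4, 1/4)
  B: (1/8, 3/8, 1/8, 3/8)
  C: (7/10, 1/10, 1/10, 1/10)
A

For a discrete distribution over n outcomes, entropy is maximized by the uniform distribution.

Computing entropies:
H(A) = 0.6021 dits
H(B) = 0.5452 dits
H(C) = 0.4084 dits

The uniform distribution (where all probabilities equal 1/4) achieves the maximum entropy of log_10(4) = 0.6021 dits.

Distribution A has the highest entropy.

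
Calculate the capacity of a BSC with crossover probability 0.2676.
0.1620 bits

For a binary symmetric channel (BSC) with error probability p:
Capacity C = 1 - H(p) bits per symbol

where H(p) = -p log₂(p) - (1-p) log₂(1-p) is the binary entropy function.

H(0.2676) = 0.8380 bits
C = 1 - 0.8380 = 0.1620 bits per symbol

This means we can reliably transmit up to 0.1620 bits of information per channel use.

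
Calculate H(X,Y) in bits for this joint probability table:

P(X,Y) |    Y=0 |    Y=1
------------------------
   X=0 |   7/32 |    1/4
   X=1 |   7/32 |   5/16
1.9837 bits

Joint entropy is H(X,Y) = -Σ_{x,y} p(x,y) log p(x,y).

Summing over all non-zero entries:
H(X,Y) = -[7/32·log_2(7/32) + 1/4·log_2(1/4) + 7/32·log_2(7/32) + 5/16·log_2(5/16)]
H(X,Y) = 1.9837 bits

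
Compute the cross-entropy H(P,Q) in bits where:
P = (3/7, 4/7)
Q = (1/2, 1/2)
1.0000 bits

Cross-entropy: H(P,Q) = -Σ p(x) log q(x)

Alternatively: H(P,Q) = H(P) + D_KL(P||Q)
H(P) = 0.9852 bits
D_KL(P||Q) = 0.0148 bits

H(P,Q) = 0.9852 + 0.0148 = 1.0000 bits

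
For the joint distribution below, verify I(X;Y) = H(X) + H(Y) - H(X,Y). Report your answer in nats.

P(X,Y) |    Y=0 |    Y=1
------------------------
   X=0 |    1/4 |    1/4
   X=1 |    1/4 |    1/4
I(X;Y) = 0.0000 nats

Mutual information has multiple equivalent forms:
- I(X;Y) = H(X) - H(X|Y)
- I(X;Y) = H(Y) - H(Y|X)
- I(X;Y) = H(X) + H(Y) - H(X,Y)

Computing all quantities:
H(X) = 0.6931, H(Y) = 0.6931, H(X,Y) = 1.3863
H(X|Y) = 0.6931, H(Y|X) = 0.6931

Verification:
H(X) - H(X|Y) = 0.6931 - 0.6931 = 0.0000
H(Y) - H(Y|X) = 0.6931 - 0.6931 = 0.0000
H(X) + H(Y) - H(X,Y) = 0.6931 + 0.6931 - 1.3863 = 0.0000

All forms give I(X;Y) = 0.0000 nats. ✓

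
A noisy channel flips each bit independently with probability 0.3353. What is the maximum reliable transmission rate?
0.0798 bits

For a binary symmetric channel (BSC) with error probability p:
Capacity C = 1 - H(p) bits per symbol

where H(p) = -p log₂(p) - (1-p) log₂(1-p) is the binary entropy function.

H(0.3353) = 0.9202 bits
C = 1 - 0.9202 = 0.0798 bits per symbol

This means we can reliably transmit up to 0.0798 bits of information per channel use.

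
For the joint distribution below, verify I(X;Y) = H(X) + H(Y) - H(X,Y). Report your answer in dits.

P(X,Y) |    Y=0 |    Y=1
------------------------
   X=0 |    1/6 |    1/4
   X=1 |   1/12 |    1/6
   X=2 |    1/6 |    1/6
I(X;Y) = 0.0037 dits

Mutual information has multiple equivalent forms:
- I(X;Y) = H(X) - H(X|Y)
- I(X;Y) = H(Y) - H(Y|X)
- I(X;Y) = H(X) + H(Y) - H(X,Y)

Computing all quantities:
H(X) = 0.4680, H(Y) = 0.2950, H(X,Y) = 0.7592
H(X|Y) = 0.4642, H(Y|X) = 0.2912

Verification:
H(X) - H(X|Y) = 0.4680 - 0.4642 = 0.0037
H(Y) - H(Y|X) = 0.2950 - 0.2912 = 0.0037
H(X) + H(Y) - H(X,Y) = 0.4680 + 0.2950 - 0.7592 = 0.0037

All forms give I(X;Y) = 0.0037 dits. ✓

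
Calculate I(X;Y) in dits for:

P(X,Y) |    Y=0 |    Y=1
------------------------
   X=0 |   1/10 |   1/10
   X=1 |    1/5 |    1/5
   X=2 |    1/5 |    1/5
0.0000 dits

Mutual information: I(X;Y) = H(X) + H(Y) - H(X,Y)

Marginals:
P(X) = (1/5, 2/5, 2/5), H(X) = 0.4581 dits
P(Y) = (1/2, 1/2), H(Y) = 0.3010 dits

Joint entropy: H(X,Y) = 0.7592 dits

I(X;Y) = 0.4581 + 0.3010 - 0.7592 = 0.0000 dits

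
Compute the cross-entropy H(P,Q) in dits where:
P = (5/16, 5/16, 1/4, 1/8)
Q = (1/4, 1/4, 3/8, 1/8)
0.5957 dits

Cross-entropy: H(P,Q) = -Σ p(x) log q(x)

Alternatively: H(P,Q) = H(P) + D_KL(P||Q)
H(P) = 0.5791 dits
D_KL(P||Q) = 0.0165 dits

H(P,Q) = 0.5791 + 0.0165 = 0.5957 dits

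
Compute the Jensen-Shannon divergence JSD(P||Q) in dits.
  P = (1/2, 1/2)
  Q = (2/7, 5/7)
0.0106 dits

Jensen-Shannon divergence is:
JSD(P||Q) = 0.5 × D_KL(P||M) + 0.5 × D_KL(Q||M)
where M = 0.5 × (P + Q) is the mixture distribution.

M = 0.5 × (1/2, 1/2) + 0.5 × (2/7, 5/7) = (11/28, 17/28)

D_KL(P||M) = 0.0102 dits
D_KL(Q||M) = 0.0109 dits

JSD(P||Q) = 0.5 × 0.0102 + 0.5 × 0.0109 = 0.0106 dits

Unlike KL divergence, JSD is symmetric and bounded: 0 ≤ JSD ≤ log(2).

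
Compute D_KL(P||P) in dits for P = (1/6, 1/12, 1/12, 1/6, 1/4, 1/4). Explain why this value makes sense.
0.0000 dits

KL divergence satisfies the Gibbs inequality: D_KL(P||Q) ≥ 0 for all distributions P, Q.

D_KL(P||Q) = Σ p(x) log(p(x)/q(x))
Each term is p(x) × log_10(p(x)/p(x)) = p(x) × log_10(1) = 0, so the sum is 0.
D_KL(P||Q) = 0.0000 dits

When P = Q, the KL divergence is exactly 0, as there is no 'divergence' between identical distributions.

This non-negativity is a fundamental property: relative entropy cannot be negative because it measures how different Q is from P.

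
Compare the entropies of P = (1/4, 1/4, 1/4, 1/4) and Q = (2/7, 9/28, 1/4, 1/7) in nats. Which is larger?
P

Computing entropies in nats:
H(P) = 1.3863
H(Q) = 1.3473

Distribution P has higher entropy.

Intuition: The distribution closer to uniform (more spread out) has higher entropy.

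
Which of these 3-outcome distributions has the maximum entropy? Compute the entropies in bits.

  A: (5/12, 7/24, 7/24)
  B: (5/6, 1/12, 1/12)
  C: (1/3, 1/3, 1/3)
C

For a discrete distribution over n outcomes, entropy is maximized by the uniform distribution.

Computing entropies:
H(A) = 1.5632 bits
H(B) = 0.8167 bits
H(C) = 1.5850 bits

The uniform distribution (where all probabilities equal 1/3) achieves the maximum entropy of log_2(3) = 1.5850 bits.

Distribution C has the highest entropy.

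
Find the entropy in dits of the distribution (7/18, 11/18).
0.2902 dits

Shannon entropy is H(X) = -Σ p(x) log p(x).

For P = (7/18, 11/18):
H = -7/18 × log_10(7/18) -11/18 × log_10(11/18)
H = 0.2902 dits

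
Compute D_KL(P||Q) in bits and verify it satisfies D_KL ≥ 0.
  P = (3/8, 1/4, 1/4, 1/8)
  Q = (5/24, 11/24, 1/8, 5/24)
0.2573 bits

KL divergence satisfies the Gibbs inequality: D_KL(P||Q) ≥ 0 for all distributions P, Q.

D_KL(P||Q) = Σ p(x) log(p(x)/q(x))
Term by term:
  x=0: 3/8 × log_2[(3/8)/(5/24)] = 0.3180
  x=1: 1/4 × log_2[(1/4)/(11/24)] = -0.2186
  x=2: 1/4 × log_2[(1/4)/(1/8)] = 0.2500
  x=3: 1/8 × log_2[(1/8)/(5/24)] = -0.0921
D_KL(P||Q) = 0.2573 bits

D_KL(P||Q) = 0.2573 ≥ 0 ✓

This non-negativity is a fundamental property: relative entropy cannot be negative because it measures how different Q is from P.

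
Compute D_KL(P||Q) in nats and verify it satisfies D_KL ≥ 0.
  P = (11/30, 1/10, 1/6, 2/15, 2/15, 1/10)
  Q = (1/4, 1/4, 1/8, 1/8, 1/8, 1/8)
0.0916 nats

KL divergence satisfies the Gibbs inequality: D_KL(P||Q) ≥ 0 for all distributions P, Q.

D_KL(P||Q) = Σ p(x) log(p(x)/q(x))
Term by term:
  x=0: 11/30 × log_e[(11/30)/(1/4)] = 0.1404
  x=1: 1/10 × log_e[(1/10)/(1/4)] = -0.0916
  x=2: 1/6 × log_e[(1/6)/(1/8)] = 0.0479
  x=3: 2/15 × log_e[(2/15)/(1/8)] = 0.0086
  x=4: 2/15 × log_e[(2/15)/(1/8)] = 0.0086
  x=5: 1/10 × log_e[(1/10)/(1/8)] = -0.0223
D_KL(P||Q) = 0.0916 nats

D_KL(P||Q) = 0.0916 ≥ 0 ✓

This non-negativity is a fundamental property: relative entropy cannot be negative because it measures how different Q is from P.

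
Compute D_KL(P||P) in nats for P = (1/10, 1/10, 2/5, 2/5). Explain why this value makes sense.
0.0000 nats

KL divergence satisfies the Gibbs inequality: D_KL(P||Q) ≥ 0 for all distributions P, Q.

D_KL(P||Q) = Σ p(x) log(p(x)/q(x))
Each term is p(x) × log_e(p(x)/p(x)) = p(x) × log_e(1) = 0, so the sum is 0.
D_KL(P||Q) = 0.0000 nats

When P = Q, the KL divergence is exactly 0, as there is no 'divergence' between identical distributions.

This non-negativity is a fundamental property: relative entropy cannot be negative because it measures how different Q is from P.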